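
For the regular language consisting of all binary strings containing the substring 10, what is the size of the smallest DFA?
By Myhill–Nerode, count the distinguishable equivalence classes: 3 classes — one per longest suffix of the input that is a prefix of '10' (lengths 0 through 1), plus an absorbing 'already seen 10' class.
3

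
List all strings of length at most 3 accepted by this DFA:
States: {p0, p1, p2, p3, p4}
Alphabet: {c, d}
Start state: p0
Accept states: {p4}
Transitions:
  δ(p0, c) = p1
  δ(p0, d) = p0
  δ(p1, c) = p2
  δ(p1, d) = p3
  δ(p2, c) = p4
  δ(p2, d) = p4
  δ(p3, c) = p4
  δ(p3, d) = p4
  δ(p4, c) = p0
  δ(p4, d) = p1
ccc, ccd, cdc, cdd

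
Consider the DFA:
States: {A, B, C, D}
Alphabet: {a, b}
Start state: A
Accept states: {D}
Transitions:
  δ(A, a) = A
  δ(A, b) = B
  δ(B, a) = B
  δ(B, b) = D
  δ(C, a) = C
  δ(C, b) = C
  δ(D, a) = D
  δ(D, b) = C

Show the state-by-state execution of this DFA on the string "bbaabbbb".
read 'b': A → B
  read 'b': B → D
  read 'a': D → D
  read 'a': D → D
  read 'b': D → C
  read 'b': C → C
  read 'b': C → C
  read 'b': C → C
A -> B -> D -> D -> D -> C -> C -> C -> C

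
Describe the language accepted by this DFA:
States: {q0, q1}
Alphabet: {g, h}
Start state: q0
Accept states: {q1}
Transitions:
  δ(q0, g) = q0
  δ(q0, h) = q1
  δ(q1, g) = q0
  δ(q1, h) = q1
Testing a few strings:
  'hhh' → accept
  'hgh' → accept
  'g' → reject
  'h' → accept
State roles: q0=last symbol not h; q1=last symbol is h
All strings over {g,h} ending with h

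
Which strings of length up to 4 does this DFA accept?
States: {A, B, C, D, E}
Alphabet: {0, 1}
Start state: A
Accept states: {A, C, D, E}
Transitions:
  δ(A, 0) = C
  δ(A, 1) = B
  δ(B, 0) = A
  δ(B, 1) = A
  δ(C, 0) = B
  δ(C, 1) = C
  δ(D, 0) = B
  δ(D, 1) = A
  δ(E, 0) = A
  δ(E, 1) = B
ε, 0, 01, 10, 11, 000, 001, 011, 100, 110, 0000, 0010, 0100, 0101, 0111, 1001, 1010, 1011, 1101, 1110, 1111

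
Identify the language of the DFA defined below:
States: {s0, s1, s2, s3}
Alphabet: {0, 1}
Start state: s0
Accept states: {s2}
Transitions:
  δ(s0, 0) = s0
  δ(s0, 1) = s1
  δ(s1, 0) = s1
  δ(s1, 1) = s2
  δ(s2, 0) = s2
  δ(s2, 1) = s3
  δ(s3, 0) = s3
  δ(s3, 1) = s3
Testing a few strings:
  '0' → reject
  '001' → reject
  '0000' → reject
  '101' → accept
State roles: s0=zero 1's; s1=one 1; s2=two 1's; s3=≥ three 1's (dead)
All binary strings containing exactly two 1's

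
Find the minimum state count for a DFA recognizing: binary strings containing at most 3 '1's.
By Myhill–Nerode, count the distinguishable equivalence classes: 5 classes — having seen 0, 1, …, 3, or >3 copies of '1'; counts 0 through 3 are accepting and >3 is dead.
5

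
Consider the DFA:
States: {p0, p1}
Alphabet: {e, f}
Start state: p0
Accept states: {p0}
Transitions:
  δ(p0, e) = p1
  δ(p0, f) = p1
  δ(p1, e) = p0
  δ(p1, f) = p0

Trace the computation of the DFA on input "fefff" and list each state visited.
read 'f': p0 → p1
  read 'e': p1 → p0
  read 'f': p0 → p1
  read 'f': p1 → p0
  read 'f': p0 → p1
p0 -> p1 -> p0 -> p1 -> p0 -> p1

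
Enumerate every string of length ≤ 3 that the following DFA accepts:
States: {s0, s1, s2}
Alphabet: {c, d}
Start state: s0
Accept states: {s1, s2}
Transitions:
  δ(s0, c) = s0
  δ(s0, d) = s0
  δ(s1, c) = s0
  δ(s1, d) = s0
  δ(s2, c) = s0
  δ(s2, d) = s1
None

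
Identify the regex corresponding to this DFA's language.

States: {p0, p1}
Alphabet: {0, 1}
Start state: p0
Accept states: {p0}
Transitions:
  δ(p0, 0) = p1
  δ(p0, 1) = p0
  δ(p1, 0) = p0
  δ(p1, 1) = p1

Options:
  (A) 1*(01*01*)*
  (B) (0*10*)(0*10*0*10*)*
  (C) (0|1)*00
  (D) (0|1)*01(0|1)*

Check each option against the DFA on short strings; one disagreement eliminates an option:
  (A) 1*(01*01*)*: agrees with the DFA on every string of length ≤ 6
  (B) (0*10*)(0*10*0*10*)*: on ε the DFA stays in p0 and accepts (p0 ∈ Accept), but the regex does not match it → eliminate
  (C) (0|1)*00: on ε the DFA stays in p0 and accepts (p0 ∈ Accept), but the regex does not match it → eliminate
  (D) (0|1)*01(0|1)*: on ε the DFA stays in p0 and accepts (p0 ∈ Accept), but the regex does not match it → eliminate
Only (A) is consistent with the DFA.
(A) 1*(01*01*)*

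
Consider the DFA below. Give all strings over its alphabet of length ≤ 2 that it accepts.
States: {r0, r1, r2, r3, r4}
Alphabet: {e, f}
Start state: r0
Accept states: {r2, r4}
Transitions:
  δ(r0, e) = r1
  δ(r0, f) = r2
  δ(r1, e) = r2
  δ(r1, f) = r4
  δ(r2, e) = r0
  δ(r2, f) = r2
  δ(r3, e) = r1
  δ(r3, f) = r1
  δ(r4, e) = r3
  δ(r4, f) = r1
f, ee, ef, ff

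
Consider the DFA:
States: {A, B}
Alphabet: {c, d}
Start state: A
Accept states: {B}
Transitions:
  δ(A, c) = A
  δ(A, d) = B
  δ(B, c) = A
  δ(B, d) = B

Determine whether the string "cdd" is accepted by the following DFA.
Processing string "cdd":
  A --c--> A
  A --d--> B
  B --d--> B
Final state: B
Accept states: {B}
Yes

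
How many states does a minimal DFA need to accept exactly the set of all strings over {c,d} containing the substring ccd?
By Myhill–Nerode, count the distinguishable equivalence classes: 4 classes — one per longest suffix of the input that is a prefix of 'ccd' (lengths 0 through 2), plus an absorbing 'already seen ccd' class.
4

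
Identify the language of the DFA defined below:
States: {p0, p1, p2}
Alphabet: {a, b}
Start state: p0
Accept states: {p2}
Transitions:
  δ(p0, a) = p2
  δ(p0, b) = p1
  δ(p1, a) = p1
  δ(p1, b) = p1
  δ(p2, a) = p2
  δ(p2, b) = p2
Testing a few strings:
  'bb' → reject
  'b' → reject
  'a' → accept
  'aa' → accept
State roles: p0=no input read; p1=started with b (dead); p2=started with a
All strings over {a,b} starting with a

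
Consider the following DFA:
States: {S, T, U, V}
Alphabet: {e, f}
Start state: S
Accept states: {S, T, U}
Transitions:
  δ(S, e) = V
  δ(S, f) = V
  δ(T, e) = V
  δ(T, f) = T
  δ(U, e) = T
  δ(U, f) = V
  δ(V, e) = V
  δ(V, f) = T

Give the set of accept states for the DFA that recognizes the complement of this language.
Complement accept states = All states \ Original accept states
= {S, T, U, V} \ {S, T, U}
{V}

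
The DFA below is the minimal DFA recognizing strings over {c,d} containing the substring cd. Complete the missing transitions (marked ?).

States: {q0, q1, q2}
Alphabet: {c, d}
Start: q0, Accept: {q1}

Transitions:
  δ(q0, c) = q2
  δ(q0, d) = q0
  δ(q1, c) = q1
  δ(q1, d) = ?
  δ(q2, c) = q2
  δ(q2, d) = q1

From the language and accept set, identify what each state tracks — q0: no c seen yet; q1: substring cd seen; q2: seen a c, waiting for d.
Each missing δ(q, a) is the state matching the new tracked value after reading a.
δ(q1, d) = q1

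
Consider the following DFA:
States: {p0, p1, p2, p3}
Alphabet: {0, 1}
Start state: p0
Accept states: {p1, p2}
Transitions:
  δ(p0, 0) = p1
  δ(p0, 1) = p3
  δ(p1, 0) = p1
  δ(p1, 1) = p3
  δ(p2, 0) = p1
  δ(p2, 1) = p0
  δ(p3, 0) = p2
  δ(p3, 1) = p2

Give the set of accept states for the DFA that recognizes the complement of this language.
Complement accept states = All states \ Original accept states
= {p0, p1, p2, p3} \ {p1, p2}
{p0, p3}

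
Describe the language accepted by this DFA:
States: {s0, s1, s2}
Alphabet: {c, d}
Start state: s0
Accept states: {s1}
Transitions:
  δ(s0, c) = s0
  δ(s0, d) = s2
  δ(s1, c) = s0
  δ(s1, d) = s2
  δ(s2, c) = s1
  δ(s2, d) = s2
Testing a few strings:
  'ddcc' → reject
  'cd' → reject
  'cdc' → accept
  'd' → reject
State roles: s0=no suffix match; s1=suffix is dc; s2=one trailing d
All strings over {c,d} ending with dc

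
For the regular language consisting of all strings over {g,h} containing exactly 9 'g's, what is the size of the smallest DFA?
By Myhill–Nerode, count the distinguishable equivalence classes: 11 classes — having seen 0, 1, …, 9, or >9 copies of 'g'; the count-9 class is the only accepting one and >9 is dead.
11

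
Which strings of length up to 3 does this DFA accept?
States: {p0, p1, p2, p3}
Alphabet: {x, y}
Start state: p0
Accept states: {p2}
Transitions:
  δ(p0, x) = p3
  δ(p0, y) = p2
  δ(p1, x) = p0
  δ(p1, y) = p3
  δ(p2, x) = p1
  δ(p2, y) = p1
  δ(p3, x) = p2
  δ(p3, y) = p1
y, xx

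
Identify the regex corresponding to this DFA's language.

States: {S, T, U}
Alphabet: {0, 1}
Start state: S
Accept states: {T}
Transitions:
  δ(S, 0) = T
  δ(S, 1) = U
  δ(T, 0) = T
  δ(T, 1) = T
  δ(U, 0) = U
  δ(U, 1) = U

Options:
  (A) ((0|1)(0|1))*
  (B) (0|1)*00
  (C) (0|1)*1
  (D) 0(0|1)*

Check each option against the DFA on short strings; one disagreement eliminates an option:
  (A) ((0|1)(0|1))*: on ε the DFA stays in S and rejects (S ∉ Accept), but the regex matches it → eliminate
  (B) (0|1)*00: on '0' the DFA goes S → T and accepts (T ∈ Accept), but the regex does not match it → eliminate
  (C) (0|1)*1: on '0' the DFA goes S → T and accepts (T ∈ Accept), but the regex does not match it → eliminate
  (D) 0(0|1)*: agrees with the DFA on every string of length ≤ 6
Only (D) is consistent with the DFA.
(D) 0(0|1)*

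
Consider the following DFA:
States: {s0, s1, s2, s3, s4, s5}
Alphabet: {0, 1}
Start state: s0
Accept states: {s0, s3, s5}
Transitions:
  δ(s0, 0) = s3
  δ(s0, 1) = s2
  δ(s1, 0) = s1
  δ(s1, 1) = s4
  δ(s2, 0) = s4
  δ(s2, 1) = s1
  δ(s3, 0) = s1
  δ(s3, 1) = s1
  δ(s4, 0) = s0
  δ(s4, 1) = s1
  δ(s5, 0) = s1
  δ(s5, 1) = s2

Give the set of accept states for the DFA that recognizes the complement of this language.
Complement accept states = All states \ Original accept states
= {s0, s1, s2, s3, s4, s5} \ {s0, s3, s5}
{s1, s2, s4}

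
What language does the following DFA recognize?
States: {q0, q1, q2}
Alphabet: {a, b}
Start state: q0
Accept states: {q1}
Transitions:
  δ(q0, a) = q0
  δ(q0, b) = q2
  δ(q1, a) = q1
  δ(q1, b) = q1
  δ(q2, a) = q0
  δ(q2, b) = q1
Testing a few strings:
  'aaba' → reject
  'bbba' → accept
  'ba' → reject
  'a' → reject
State roles: q0=no progress toward bb; q1=substring bb seen; q2=one trailing b
All strings over {a,b} containing the substring bb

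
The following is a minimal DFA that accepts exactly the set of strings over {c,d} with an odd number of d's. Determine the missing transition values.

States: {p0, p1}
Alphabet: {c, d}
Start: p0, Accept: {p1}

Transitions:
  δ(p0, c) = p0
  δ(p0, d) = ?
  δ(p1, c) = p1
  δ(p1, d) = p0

From the language and accept set, identify what each state tracks — p0: even number of d's so far; p1: odd number of d's so far.
Each missing δ(q, a) is the state matching the new tracked value after reading a.
δ(p0, d) = p1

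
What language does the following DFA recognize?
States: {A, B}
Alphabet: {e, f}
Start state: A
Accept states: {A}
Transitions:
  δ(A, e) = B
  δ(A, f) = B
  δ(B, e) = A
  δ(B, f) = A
Testing a few strings:
  'e' → reject
  'eee' → reject
  'f' → reject
  'eff' → reject
State roles: A=even length so far; B=odd length so far
All strings over {e,f} of even length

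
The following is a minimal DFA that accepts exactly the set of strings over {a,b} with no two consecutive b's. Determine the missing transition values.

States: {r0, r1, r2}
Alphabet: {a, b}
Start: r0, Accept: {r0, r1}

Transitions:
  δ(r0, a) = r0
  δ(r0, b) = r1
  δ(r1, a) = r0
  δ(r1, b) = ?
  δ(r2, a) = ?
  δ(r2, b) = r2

From the language and accept set, identify what each state tracks — r0: last symbol not b (ok); r1: last symbol b (ok); r2: saw bb (dead).
Each missing δ(q, a) is the state matching the new tracked value after reading a.
δ(r1, b) = r2; δ(r2, a) = r2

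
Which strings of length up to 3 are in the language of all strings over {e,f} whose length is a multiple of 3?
ε, eee, eef, efe, eff, fee, fef, ffe, fff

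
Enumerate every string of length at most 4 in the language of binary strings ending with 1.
1, 01, 11, 001, 011, 101, 111, 0001, 0011, 0101, 0111, 1001, 1011, 1101, 1111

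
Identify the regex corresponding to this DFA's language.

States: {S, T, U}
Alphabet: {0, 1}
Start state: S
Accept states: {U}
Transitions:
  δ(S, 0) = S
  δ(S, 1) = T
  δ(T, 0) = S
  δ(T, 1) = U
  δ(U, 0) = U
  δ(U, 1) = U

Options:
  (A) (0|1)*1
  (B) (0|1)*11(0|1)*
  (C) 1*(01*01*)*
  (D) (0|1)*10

Check each option against the DFA on short strings; one disagreement eliminates an option:
  (A) (0|1)*1: on '1' the DFA goes S → T and rejects (T ∉ Accept), but the regex matches it → eliminate
  (B) (0|1)*11(0|1)*: agrees with the DFA on every string of length ≤ 6
  (C) 1*(01*01*)*: on ε the DFA stays in S and rejects (S ∉ Accept), but the regex matches it → eliminate
  (D) (0|1)*10: on '10' the DFA goes S → T → S and rejects (S ∉ Accept), but the regex matches it → eliminate
Only (B) is consistent with the DFA.
(B) (0|1)*11(0|1)*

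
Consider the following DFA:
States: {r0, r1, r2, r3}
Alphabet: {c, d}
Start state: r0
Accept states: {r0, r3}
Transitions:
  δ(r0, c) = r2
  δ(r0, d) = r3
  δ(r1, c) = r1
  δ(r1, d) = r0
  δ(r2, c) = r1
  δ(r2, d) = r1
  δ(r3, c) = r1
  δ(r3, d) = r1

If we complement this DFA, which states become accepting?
Complement accept states = All states \ Original accept states
= {r0, r1, r2, r3} \ {r0, r3}
{r1, r2}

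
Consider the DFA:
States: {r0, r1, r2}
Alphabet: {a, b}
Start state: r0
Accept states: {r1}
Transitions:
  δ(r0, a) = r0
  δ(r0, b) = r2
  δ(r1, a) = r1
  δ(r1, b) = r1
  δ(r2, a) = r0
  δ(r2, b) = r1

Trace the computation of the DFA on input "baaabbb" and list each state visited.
read 'b': r0 → r2
  read 'a': r2 → r0
  read 'a': r0 → r0
  read 'a': r0 → r0
  read 'b': r0 → r2
  read 'b': r2 → r1
  read 'b': r1 → r1
r0 -> r2 -> r0 -> r0 -> r0 -> r2 -> r1 -> r1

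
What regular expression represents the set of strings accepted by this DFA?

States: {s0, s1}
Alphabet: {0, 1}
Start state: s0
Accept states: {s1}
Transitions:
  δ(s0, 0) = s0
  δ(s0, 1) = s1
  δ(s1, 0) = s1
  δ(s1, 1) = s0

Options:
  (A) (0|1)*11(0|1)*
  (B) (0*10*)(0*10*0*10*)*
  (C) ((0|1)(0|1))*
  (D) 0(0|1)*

Check each option against the DFA on short strings; one disagreement eliminates an option:
  (A) (0|1)*11(0|1)*: on '1' the DFA goes s0 → s1 and accepts (s1 ∈ Accept), but the regex does not match it → eliminate
  (B) (0*10*)(0*10*0*10*)*: agrees with the DFA on every string of length ≤ 6
  (C) ((0|1)(0|1))*: on ε the DFA stays in s0 and rejects (s0 ∉ Accept), but the regex matches it → eliminate
  (D) 0(0|1)*: on '0' the DFA goes s0 → s0 and rejects (s0 ∉ Accept), but the regex matches it → eliminate
Only (B) is consistent with the DFA.
(B) (0*10*)(0*10*0*10*)*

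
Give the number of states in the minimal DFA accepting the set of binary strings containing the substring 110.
By Myhill–Nerode, count the distinguishable equivalence classes: 4 classes — one per longest suffix of the input that is a prefix of '110' (lengths 0 through 2), plus an absorbing 'already seen 110' class.
4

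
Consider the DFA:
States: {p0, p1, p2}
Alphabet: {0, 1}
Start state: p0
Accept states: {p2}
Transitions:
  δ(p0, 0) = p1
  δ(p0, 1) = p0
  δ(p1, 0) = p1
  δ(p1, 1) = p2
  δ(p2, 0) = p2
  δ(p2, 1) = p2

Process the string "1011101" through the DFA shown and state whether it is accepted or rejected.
Processing string "1011101":
  p0 --1--> p0
  p0 --0--> p1
  p1 --1--> p2
  p2 --1--> p2
  p2 --1--> p2
  p2 --0--> p2
  p2 --1--> p2
Final state: p2
Accept states: {p2}
Yes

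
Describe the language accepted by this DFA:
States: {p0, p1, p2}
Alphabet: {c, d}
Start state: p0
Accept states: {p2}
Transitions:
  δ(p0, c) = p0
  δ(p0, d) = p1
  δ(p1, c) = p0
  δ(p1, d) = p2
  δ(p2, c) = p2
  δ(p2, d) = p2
Testing a few strings:
  'dddd' → accept
  'ccd' → reject
  'c' → reject
  'ccdd' → accept
State roles: p0=no progress toward dd; p1=one trailing d; p2=substring dd seen
All strings over {c,d} containing the substring dd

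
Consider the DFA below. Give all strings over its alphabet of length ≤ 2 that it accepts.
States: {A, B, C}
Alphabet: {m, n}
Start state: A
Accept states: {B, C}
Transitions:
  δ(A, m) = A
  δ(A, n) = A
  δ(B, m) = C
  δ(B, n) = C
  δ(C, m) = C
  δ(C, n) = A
None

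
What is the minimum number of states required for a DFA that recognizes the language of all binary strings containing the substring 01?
By Myhill–Nerode, count the distinguishable equivalence classes: 3 classes — one per longest suffix of the input that is a prefix of '01' (lengths 0 through 1), plus an absorbing 'already seen 01' class.
3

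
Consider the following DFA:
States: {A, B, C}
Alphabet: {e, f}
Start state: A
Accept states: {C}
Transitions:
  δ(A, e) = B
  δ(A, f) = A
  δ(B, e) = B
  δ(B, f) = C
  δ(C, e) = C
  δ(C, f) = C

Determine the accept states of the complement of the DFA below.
Complement accept states = All states \ Original accept states
= {A, B, C} \ {C}
{A, B}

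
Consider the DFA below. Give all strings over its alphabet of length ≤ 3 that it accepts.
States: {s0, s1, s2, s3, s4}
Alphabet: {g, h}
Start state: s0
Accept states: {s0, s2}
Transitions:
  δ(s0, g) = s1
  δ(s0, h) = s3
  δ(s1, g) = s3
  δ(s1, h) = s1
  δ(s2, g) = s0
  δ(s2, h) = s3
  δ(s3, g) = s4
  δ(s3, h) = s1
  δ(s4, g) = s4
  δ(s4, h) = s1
ε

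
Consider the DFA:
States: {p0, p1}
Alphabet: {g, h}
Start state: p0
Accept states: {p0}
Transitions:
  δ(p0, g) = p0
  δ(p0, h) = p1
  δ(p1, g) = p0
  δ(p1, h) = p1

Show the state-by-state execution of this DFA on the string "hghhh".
read 'h': p0 → p1
  read 'g': p1 → p0
  read 'h': p0 → p1
  read 'h': p1 → p1
  read 'h': p1 → p1
p0 -> p1 -> p0 -> p1 -> p1 -> p1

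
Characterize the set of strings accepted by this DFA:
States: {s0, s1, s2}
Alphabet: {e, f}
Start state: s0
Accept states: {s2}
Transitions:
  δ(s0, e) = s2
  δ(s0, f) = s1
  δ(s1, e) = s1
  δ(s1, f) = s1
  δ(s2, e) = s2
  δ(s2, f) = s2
Testing a few strings:
  'fee' → reject
  'ff' → reject
  'f' → reject
  'e' → accept
State roles: s0=no input read; s1=started with f (dead); s2=started with e
All strings over {e,f} starting with e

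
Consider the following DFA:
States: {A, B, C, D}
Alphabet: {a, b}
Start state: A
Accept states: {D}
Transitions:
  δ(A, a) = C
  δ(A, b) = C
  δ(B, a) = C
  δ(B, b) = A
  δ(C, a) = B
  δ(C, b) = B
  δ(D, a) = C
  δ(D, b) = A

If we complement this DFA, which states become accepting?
Complement accept states = All states \ Original accept states
= {A, B, C, D} \ {D}
{A, B, C}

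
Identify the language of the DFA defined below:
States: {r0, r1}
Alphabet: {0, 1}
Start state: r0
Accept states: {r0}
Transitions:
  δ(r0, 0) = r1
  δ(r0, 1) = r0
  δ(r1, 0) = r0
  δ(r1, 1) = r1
Testing a few strings:
  '1' → accept
  '11' → accept
  '10' → reject
  '01' → reject
State roles: r0=even number of 0's so far; r1=odd number of 0's so far
All binary strings with an even number of 0's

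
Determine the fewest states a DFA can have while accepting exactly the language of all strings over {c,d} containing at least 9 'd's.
By Myhill–Nerode, count the distinguishable equivalence classes: 10 classes — having seen 0, 1, …, 8, or ≥9 copies of 'd'; any two classes i < j (j ≤ 9) are distinguished by the string d^(9−j), which takes class j to 9 copies (accepted) but leaves class i below 9 (rejected).
10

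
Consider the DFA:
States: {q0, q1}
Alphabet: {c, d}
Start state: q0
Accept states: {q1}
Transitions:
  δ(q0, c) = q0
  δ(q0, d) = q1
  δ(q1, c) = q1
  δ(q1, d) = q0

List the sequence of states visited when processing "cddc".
read 'c': q0 → q0
  read 'd': q0 → q1
  read 'd': q1 → q0
  read 'c': q0 → q0
q0 -> q0 -> q1 -> q0 -> q0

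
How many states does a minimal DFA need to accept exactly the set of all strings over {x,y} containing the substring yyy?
By Myhill–Nerode, count the distinguishable equivalence classes: 4 classes — one per longest suffix of the input that is a prefix of 'yyy' (lengths 0 through 2), plus an absorbing 'already seen yyy' class.
4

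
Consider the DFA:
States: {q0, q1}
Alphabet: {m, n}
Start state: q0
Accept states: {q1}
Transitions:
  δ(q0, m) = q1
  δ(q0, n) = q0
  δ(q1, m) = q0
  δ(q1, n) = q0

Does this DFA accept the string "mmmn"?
Processing string "mmmn":
  q0 --m--> q1
  q1 --m--> q0
  q0 --m--> q1
  q1 --n--> q0
Final state: q0
Accept states: {q1}
No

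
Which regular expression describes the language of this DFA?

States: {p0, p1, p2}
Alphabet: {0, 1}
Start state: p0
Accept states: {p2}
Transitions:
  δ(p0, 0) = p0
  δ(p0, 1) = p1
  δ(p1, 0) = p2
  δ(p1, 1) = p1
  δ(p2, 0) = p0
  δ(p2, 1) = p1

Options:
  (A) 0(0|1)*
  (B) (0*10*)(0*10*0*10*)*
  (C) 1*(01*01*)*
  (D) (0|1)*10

Check each option against the DFA on short strings; one disagreement eliminates an option:
  (A) 0(0|1)*: on '0' the DFA goes p0 → p0 and rejects (p0 ∉ Accept), but the regex matches it → eliminate
  (B) (0*10*)(0*10*0*10*)*: on '1' the DFA goes p0 → p1 and rejects (p1 ∉ Accept), but the regex matches it → eliminate
  (C) 1*(01*01*)*: on ε the DFA stays in p0 and rejects (p0 ∉ Accept), but the regex matches it → eliminate
  (D) (0|1)*10: agrees with the DFA on every string of length ≤ 6
Only (D) is consistent with the DFA.
(D) (0|1)*10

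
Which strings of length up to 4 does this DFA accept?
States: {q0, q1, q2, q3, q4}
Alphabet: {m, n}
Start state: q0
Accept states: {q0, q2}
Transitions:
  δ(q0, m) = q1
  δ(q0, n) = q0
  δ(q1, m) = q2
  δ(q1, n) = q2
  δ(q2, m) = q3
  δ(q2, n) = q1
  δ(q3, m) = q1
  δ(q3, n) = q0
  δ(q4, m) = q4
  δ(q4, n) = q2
ε, n, mm, mn, nn, nmm, nmn, nnn, mmmn, mmnm, mmnn, mnmn, mnnm, mnnn, nnmm, nnmn, nnnn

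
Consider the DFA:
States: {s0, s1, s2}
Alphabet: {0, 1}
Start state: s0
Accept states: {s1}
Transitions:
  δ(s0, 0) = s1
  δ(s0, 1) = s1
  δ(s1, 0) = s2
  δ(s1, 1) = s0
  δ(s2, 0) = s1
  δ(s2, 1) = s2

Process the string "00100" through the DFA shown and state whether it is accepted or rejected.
Processing string "00100":
  s0 --0--> s1
  s1 --0--> s2
  s2 --1--> s2
  s2 --0--> s1
  s1 --0--> s2
Final state: s2
Accept states: {s1}
No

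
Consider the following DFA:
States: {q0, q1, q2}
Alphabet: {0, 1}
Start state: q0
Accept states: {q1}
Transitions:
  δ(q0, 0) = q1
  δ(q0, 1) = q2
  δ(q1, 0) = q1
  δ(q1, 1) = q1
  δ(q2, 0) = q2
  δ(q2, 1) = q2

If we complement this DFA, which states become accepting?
Complement accept states = All states \ Original accept states
= {q0, q1, q2} \ {q1}
{q0, q2}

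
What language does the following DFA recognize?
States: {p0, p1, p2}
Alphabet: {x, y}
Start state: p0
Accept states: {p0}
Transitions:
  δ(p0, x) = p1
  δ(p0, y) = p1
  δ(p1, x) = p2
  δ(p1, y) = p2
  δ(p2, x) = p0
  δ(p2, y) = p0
Testing a few strings:
  'yyx' → accept
  'yxy' → accept
  'x' → reject
  'xxyy' → reject
State roles: p0=length ≡ 0 (mod 3); p1=length ≡ 1 (mod 3); p2=length ≡ 2 (mod 3)
All strings over {x,y} whose length is a multiple of 3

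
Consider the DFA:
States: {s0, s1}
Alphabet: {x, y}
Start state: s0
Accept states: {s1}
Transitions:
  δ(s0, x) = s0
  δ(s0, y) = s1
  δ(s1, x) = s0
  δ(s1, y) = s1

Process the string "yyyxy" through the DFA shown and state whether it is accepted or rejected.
Processing string "yyyxy":
  s0 --y--> s1
  s1 --y--> s1
  s1 --y--> s1
  s1 --x--> s0
  s0 --y--> s1
Final state: s1
Accept states: {s1}
Yes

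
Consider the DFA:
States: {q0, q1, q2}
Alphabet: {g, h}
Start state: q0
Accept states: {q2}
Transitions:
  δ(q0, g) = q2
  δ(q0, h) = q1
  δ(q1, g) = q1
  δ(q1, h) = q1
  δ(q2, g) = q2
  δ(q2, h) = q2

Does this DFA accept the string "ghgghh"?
Processing string "ghgghh":
  q0 --g--> q2
  q2 --h--> q2
  q2 --g--> q2
  q2 --g--> q2
  q2 --h--> q2
  q2 --h--> q2
Final state: q2
Accept states: {q2}
Yes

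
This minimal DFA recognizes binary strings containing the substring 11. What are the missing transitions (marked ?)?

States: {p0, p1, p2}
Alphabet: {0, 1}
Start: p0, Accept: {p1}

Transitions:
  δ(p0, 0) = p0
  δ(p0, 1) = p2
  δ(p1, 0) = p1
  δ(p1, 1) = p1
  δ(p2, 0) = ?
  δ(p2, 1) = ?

From the language and accept set, identify what each state tracks — p0: no progress toward 11; p1: substring 11 seen; p2: one trailing 1.
Each missing δ(q, a) is the state matching the new tracked value after reading a.
δ(p2, 0) = p0; δ(p2, 1) = p1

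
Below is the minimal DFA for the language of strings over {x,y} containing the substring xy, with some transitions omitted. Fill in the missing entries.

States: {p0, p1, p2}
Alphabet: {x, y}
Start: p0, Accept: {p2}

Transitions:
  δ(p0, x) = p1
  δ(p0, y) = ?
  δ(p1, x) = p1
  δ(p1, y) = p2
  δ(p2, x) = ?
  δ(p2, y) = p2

From the language and accept set, identify what each state tracks — p0: no x seen yet; p1: seen a x, waiting for y; p2: substring xy seen.
Each missing δ(q, a) is the state matching the new tracked value after reading a.
δ(p0, y) = p0; δ(p2, x) = p2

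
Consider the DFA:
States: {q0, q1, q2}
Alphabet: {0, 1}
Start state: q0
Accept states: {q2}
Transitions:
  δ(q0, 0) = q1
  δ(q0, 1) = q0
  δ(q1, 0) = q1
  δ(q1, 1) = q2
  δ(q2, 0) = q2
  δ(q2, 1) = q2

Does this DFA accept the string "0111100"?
Processing string "0111100":
  q0 --0--> q1
  q1 --1--> q2
  q2 --1--> q2
  q2 --1--> q2
  q2 --1--> q2
  q2 --0--> q2
  q2 --0--> q2
Final state: q2
Accept states: {q2}
Yes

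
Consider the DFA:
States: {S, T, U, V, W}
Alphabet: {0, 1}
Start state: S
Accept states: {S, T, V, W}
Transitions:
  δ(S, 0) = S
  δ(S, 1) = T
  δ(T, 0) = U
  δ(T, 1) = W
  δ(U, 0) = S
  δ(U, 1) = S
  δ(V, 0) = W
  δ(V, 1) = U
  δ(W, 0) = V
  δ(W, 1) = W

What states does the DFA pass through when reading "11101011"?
read '1': S → T
  read '1': T → W
  read '1': W → W
  read '0': W → V
  read '1': V → U
  read '0': U → S
  read '1': S → T
  read '1': T → W
S -> T -> W -> W -> V -> U -> S -> T -> W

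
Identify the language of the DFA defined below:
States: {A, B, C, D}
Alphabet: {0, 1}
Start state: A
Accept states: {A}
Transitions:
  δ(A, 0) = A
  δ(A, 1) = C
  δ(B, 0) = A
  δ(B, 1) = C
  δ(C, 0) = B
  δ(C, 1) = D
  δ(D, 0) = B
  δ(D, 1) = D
Testing a few strings:
  '00' → accept
  '010' → reject
  '011' → reject
  '10' → reject
State roles: A=value ≡ 0 (mod 4); B=value ≡ 2 (mod 4); C=value ≡ 1 (mod 4); D=value ≡ 3 (mod 4)
All binary strings representing a multiple of 4 (read in base 2; leading zeros allowed and ε counts as 0)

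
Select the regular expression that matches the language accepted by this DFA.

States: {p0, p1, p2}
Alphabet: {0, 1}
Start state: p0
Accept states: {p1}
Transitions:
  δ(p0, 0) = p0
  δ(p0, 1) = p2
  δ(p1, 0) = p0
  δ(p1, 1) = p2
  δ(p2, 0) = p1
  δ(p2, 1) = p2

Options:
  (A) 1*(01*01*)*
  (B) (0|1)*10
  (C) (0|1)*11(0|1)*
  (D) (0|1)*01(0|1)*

Check each option against the DFA on short strings; one disagreement eliminates an option:
  (A) 1*(01*01*)*: on ε the DFA stays in p0 and rejects (p0 ∉ Accept), but the regex matches it → eliminate
  (B) (0|1)*10: agrees with the DFA on every string of length ≤ 6
  (C) (0|1)*11(0|1)*: on '10' the DFA goes p0 → p2 → p1 and accepts (p1 ∈ Accept), but the regex does not match it → eliminate
  (D) (0|1)*01(0|1)*: on '01' the DFA goes p0 → p0 → p2 and rejects (p2 ∉ Accept), but the regex matches it → eliminate
Only (B) is consistent with the DFA.
(B) (0|1)*10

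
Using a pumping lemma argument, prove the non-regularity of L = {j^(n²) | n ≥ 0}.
Assume L is regular with pumping length p. Idea: pumping adds a fixed amount, but gaps between consecutive squares grow.
Choose s = j^(p²) (length p² ≥ p). By the pumping lemma, s = xyz with |xy| ≤ p, |y| > 0, so |y| = k with 1 ≤ k ≤ p. Then |xy²z| = p²+k. Since p² < p²+k ≤ p²+p < (p+1)², the length p²+k lies strictly between consecutive squares, so it is not a perfect square and xy²z ∉ L.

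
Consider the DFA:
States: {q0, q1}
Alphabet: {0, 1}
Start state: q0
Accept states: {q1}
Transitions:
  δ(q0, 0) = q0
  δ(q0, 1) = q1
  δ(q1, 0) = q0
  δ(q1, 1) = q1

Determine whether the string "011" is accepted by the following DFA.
Processing string "011":
  q0 --0--> q0
  q0 --1--> q1
  q1 --1--> q1
Final state: q1
Accept states: {q1}
Yes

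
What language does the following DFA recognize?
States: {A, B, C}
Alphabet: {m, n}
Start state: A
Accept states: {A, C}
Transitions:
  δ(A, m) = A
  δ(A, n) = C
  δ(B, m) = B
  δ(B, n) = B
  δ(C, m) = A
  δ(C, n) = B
Testing a few strings:
  'mn' → accept
  'n' → accept
  'nmnn' → reject
  'nmm' → accept
State roles: A=last symbol not n (ok); B=saw nn (dead); C=last symbol n (ok)
All strings over {m,n} with no two consecutive n's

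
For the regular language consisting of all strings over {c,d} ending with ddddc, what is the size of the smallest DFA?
By Myhill–Nerode, count the distinguishable equivalence classes: 6 classes — one per longest suffix of the input that is a prefix of 'ddddc' (lengths 0 through 5); only the length-5 class is accepting.
6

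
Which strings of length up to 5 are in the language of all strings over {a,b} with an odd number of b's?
b, ab, ba, aab, aba, baa, bbb, aaab, aaba, abaa, abbb, baaa, babb, bbab, bbba, aaaab, aaaba, aabaa, aabbb, abaaa, ababb, abbab, abbba, baaaa, baabb, babab, babba, bbaab, bbaba, bbbaa, bbbbb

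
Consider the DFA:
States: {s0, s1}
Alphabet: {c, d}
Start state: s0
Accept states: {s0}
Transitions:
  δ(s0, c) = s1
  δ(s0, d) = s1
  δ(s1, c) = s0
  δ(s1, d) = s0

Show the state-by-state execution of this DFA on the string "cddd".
read 'c': s0 → s1
  read 'd': s1 → s0
  read 'd': s0 → s1
  read 'd': s1 → s0
s0 -> s1 -> s0 -> s1 -> s0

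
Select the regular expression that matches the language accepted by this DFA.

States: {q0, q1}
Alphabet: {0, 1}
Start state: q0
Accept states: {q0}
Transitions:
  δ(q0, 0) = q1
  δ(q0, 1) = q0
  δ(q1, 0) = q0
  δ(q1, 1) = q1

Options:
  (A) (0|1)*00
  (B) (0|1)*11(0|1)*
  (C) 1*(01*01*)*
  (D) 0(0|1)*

Check each option against the DFA on short strings; one disagreement eliminates an option:
  (A) (0|1)*00: on ε the DFA stays in q0 and accepts (q0 ∈ Accept), but the regex does not match it → eliminate
  (B) (0|1)*11(0|1)*: on ε the DFA stays in q0 and accepts (q0 ∈ Accept), but the regex does not match it → eliminate
  (C) 1*(01*01*)*: agrees with the DFA on every string of length ≤ 6
  (D) 0(0|1)*: on ε the DFA stays in q0 and accepts (q0 ∈ Accept), but the regex does not match it → eliminate
Only (C) is consistent with the DFA.
(C) 1*(01*01*)*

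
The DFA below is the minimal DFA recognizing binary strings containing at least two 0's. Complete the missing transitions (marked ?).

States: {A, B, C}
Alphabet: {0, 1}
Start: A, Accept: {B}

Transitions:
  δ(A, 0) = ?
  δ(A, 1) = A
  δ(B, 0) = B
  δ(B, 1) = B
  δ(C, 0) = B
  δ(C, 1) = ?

From the language and accept set, identify what each state tracks — A: zero 0's seen; B: ≥ two 0's seen; C: one 0 seen.
Each missing δ(q, a) is the state matching the new tracked value after reading a.
δ(A, 0) = C; δ(C, 1) = C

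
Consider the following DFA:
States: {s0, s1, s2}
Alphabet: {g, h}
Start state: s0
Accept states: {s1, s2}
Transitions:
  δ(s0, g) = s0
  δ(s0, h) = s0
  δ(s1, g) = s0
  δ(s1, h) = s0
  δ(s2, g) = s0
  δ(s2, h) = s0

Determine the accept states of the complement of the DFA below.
Complement accept states = All states \ Original accept states
= {s0, s1, s2} \ {s1, s2}
{s0}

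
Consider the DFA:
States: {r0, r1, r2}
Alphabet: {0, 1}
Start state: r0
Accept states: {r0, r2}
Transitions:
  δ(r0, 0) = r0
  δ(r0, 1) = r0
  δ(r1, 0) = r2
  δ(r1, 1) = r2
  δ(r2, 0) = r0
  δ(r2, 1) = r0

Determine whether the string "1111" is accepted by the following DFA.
Processing string "1111":
  r0 --1--> r0
  r0 --1--> r0
  r0 --1--> r0
  r0 --1--> r0
Final state: r0
Accept states: {r0, r2}
Yes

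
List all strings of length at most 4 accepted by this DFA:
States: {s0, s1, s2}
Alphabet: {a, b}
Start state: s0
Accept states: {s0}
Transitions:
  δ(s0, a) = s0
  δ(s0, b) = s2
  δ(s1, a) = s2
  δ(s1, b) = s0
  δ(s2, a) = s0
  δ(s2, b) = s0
ε, a, aa, ba, bb, aaa, aba, abb, baa, bba, aaaa, aaba, aabb, abaa, abba, baaa, baba, babb, bbaa, bbba, bbbb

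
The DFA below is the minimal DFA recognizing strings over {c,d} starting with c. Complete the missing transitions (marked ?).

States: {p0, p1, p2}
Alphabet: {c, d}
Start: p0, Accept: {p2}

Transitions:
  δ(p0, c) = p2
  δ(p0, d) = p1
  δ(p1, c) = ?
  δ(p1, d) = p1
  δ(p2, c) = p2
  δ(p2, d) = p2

From the language and accept set, identify what each state tracks — p0: no input read; p1: started with d (dead); p2: started with c.
Each missing δ(q, a) is the state matching the new tracked value after reading a.
δ(p1, c) = p1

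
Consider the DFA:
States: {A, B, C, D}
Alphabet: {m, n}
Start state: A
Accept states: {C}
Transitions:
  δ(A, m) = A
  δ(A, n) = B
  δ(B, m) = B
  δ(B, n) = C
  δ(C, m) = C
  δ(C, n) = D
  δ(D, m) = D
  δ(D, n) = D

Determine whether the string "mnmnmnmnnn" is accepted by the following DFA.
Processing string "mnmnmnmnnn":
  A --m--> A
  A --n--> B
  B --m--> B
  B --n--> C
  C --m--> C
  C --n--> D
  D --m--> D
  D --n--> D
  D --n--> D
  D --n--> D
Final state: D
Accept states: {C}
No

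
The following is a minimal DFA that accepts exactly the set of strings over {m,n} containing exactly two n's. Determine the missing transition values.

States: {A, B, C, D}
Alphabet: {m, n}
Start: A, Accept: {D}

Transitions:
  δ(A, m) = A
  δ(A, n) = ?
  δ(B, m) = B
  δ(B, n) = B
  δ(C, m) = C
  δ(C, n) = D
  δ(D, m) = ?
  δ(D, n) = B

From the language and accept set, identify what each state tracks — A: zero n's; B: ≥ three n's (dead); C: one n; D: two n's.
Each missing δ(q, a) is the state matching the new tracked value after reading a.
δ(A, n) = C; δ(D, m) = D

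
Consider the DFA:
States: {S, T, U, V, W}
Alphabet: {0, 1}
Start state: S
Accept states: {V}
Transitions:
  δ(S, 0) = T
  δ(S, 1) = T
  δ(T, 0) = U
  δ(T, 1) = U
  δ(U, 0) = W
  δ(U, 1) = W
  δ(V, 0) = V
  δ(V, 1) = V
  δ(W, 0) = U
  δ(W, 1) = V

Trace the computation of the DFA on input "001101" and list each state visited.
read '0': S → T
  read '0': T → U
  read '1': U → W
  read '1': W → V
  read '0': V → V
  read '1': V → V
S -> T -> U -> W -> V -> V -> V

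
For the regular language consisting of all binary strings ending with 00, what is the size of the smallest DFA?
By Myhill–Nerode, count the distinguishable equivalence classes: three classes — 0, 1, or ≥2 trailing 0's.
3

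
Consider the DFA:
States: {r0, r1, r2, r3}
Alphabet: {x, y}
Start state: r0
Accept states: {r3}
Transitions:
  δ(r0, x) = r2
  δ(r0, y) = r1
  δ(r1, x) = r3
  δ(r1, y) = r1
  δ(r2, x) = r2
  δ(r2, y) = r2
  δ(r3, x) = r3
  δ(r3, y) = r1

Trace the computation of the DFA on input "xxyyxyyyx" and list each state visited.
read 'x': r0 → r2
  read 'x': r2 → r2
  read 'y': r2 → r2
  read 'y': r2 → r2
  read 'x': r2 → r2
  read 'y': r2 → r2
  read 'y': r2 → r2
  read 'y': r2 → r2
  read 'x': r2 → r2
r0 -> r2 -> r2 -> r2 -> r2 -> r2 -> r2 -> r2 -> r2 -> r2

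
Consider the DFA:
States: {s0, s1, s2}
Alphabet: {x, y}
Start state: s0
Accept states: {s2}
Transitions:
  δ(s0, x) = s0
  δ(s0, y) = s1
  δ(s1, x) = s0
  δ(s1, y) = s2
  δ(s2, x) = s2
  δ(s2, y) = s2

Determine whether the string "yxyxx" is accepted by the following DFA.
Processing string "yxyxx":
  s0 --y--> s1
  s1 --x--> s0
  s0 --y--> s1
  s1 --x--> s0
  s0 --x--> s0
Final state: s0
Accept states: {s2}
No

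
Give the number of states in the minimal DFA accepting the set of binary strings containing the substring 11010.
By Myhill–Nerode, count the distinguishable equivalence classes: 6 classes — one per longest suffix of the input that is a prefix of '11010' (lengths 0 through 4), plus an absorbing 'already seen 11010' class.
6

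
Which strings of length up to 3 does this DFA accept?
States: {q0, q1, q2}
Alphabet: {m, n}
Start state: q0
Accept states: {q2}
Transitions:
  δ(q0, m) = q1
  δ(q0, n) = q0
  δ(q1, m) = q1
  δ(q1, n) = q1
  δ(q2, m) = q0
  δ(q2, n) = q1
None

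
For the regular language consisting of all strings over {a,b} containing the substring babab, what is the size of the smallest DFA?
By Myhill–Nerode, count the distinguishable equivalence classes: 6 classes — one per longest suffix of the input that is a prefix of 'babab' (lengths 0 through 4), plus an absorbing 'already seen babab' class.
6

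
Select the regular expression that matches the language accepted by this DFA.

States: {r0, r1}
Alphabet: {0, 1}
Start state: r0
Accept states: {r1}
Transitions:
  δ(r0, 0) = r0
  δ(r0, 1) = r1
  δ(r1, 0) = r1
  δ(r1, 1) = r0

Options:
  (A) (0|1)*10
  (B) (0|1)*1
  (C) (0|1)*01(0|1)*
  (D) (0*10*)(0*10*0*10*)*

Check each option against the DFA on short strings; one disagreement eliminates an option:
  (A) (0|1)*10: on '1' the DFA goes r0 → r1 and accepts (r1 ∈ Accept), but the regex does not match it → eliminate
  (B) (0|1)*1: on '10' the DFA goes r0 → r1 → r1 and accepts (r1 ∈ Accept), but the regex does not match it → eliminate
  (C) (0|1)*01(0|1)*: on '1' the DFA goes r0 → r1 and accepts (r1 ∈ Accept), but the regex does not match it → eliminate
  (D) (0*10*)(0*10*0*10*)*: agrees with the DFA on every string of length ≤ 6
Only (D) is consistent with the DFA.
(D) (0*10*)(0*10*0*10*)*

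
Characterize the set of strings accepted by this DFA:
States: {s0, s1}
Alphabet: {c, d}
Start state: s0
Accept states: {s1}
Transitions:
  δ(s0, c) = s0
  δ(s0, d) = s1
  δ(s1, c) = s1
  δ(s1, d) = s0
Testing a few strings:
  'cd' → accept
  'dcd' → reject
  'cdc' → accept
  'd' → accept
State roles: s0=even number of d's so far; s1=odd number of d's so far
All strings over {c,d} with an odd number of d's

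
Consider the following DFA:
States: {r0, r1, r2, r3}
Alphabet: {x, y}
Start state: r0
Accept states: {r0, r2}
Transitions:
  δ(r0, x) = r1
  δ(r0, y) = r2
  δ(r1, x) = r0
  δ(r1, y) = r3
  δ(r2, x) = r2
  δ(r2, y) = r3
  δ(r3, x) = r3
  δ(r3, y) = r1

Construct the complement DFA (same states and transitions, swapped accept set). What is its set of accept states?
Complement accept states = All states \ Original accept states
= {r0, r1, r2, r3} \ {r0, r2}
{r1, r3}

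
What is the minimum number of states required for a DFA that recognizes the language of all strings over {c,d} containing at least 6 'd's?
By Myhill–Nerode, count the distinguishable equivalence classes: 7 classes — having seen 0, 1, …, 5, or ≥6 copies of 'd'; any two classes i < j (j ≤ 6) are distinguished by the string d^(6−j), which takes class j to 6 copies (accepted) but leaves class i below 6 (rejected).
7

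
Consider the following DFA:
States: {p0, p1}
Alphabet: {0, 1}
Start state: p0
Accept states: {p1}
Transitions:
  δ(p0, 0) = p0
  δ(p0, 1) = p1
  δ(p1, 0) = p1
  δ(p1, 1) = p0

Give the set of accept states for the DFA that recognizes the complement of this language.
Complement accept states = All states \ Original accept states
= {p0, p1} \ {p1}
{p0}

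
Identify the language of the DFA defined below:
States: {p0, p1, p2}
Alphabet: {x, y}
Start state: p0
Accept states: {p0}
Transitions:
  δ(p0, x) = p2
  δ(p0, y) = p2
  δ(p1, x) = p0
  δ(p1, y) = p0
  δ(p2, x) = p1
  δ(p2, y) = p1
Testing a few strings:
  'yy' → reject
  'yyyx' → reject
  'xx' → reject
  'y' → reject
State roles: p0=length ≡ 0 (mod 3); p1=length ≡ 2 (mod 3); p2=length ≡ 1 (mod 3)
All strings over {x,y} whose length is a multiple of 3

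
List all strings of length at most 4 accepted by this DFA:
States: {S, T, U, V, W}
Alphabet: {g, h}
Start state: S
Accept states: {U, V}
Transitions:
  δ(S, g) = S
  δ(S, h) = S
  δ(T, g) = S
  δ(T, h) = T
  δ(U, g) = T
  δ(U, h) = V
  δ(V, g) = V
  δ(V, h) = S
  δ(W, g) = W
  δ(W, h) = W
None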